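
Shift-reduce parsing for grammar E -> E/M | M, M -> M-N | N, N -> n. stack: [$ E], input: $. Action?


start symbol E on stack, input exhausted
Action: accept


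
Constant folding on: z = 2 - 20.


2 - 20 = -18 at compile time
Optimized: z = -18


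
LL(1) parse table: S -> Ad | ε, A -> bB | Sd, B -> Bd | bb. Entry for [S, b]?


For [S, b]: 'b' ∈ FIRST(Ad)
Entry: S -> Ad


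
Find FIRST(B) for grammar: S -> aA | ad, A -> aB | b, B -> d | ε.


Per alternative of B: FIRST(d) = {d}; FIRST(ε) = {ε}
FIRST(B) = {d, ε}


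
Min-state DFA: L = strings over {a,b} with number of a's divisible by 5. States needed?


Track (count of a) mod 5: states 0..4, accept at 0
Minimal DFA: 5 states


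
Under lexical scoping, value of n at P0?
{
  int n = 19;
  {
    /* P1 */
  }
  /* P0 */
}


n declared in the same block as P0
n = 19


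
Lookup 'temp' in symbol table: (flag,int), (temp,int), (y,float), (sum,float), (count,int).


Lookup 'temp' → type int


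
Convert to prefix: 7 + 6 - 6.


left-to-right (same/higher precedence on left): tree is (- (+ 7 6) 6)
Prefix: - + 7 6 6


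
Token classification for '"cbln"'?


Pattern: double-quoted sequence
Type: STRING_LITERAL


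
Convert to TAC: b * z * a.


Break into single-operator statements:
t1 = b * z
t2 = t1 * a


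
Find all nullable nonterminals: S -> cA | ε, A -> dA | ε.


A nonterminal is nullable iff some alternative derives ε (directly, or every symbol in it is nullable)
Nullable: {A, S}


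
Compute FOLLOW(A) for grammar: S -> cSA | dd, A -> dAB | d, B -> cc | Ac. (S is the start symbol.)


$ ∈ FOLLOW(S). For each A -> αBβ: add FIRST(β)\{ε} to FOLLOW(B); if β nullable, add FOLLOW(A).
FOLLOW(A) = {$, c, d}


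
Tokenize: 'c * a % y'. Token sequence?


Scan left to right, longest-match per lexeme
Tokens: ID(c), OP(*), ID(a), OP(%), ID(y)


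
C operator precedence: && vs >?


'>' is relational (level 7); '&&' is logical AND (level 2)
Higher level binds tighter
'>' has higher precedence than '&&'


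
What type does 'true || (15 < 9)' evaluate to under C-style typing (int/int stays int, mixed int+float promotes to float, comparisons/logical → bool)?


Operand types: bool || bool
Rule: logical operators take bool operands and yield bool
Result type: bool


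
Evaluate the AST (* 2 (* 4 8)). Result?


Evaluate inner: (* 4 8) = 32
Evaluate root: (* 2 32) = 64
Result: 64


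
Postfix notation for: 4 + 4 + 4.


Left to right (same or higher precedence on left)
Postfix: 4 4 + 4 +


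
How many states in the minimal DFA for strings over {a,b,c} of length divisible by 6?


Track length mod 6: states 0..5, accept at 0
Minimal DFA: 6 states


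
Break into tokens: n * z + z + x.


Scan left to right, longest-match per lexeme
Tokens: ID(n), OP(*), ID(z), OP(+), ID(z), OP(+), ID(x)


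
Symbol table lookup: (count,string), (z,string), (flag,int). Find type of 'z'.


Lookup 'z' → type string


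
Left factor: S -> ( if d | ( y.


Common prefix: '('
Factored: S -> ( S', S' -> if d | y


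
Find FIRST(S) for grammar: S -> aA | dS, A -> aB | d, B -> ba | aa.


Per alternative of S: FIRST(aA) = {a}; FIRST(dS) = {d}
FIRST(S) = {a, d}


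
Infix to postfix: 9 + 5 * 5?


* has higher precedence, evaluate 5*5 first
Postfix: 9 5 5 * +


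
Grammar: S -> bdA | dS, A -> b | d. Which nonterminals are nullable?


A nonterminal is nullable iff some alternative derives ε (directly, or every symbol in it is nullable)
Nullable: {}


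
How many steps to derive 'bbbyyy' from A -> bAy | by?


Derivation: A => bAy => bbAyy => bbbyyy
Steps: 3


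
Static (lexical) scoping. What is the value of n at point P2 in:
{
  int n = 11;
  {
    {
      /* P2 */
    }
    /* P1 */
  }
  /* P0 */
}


P2's block does not declare n; resolves to the enclosing declaration at depth 0
n = 11


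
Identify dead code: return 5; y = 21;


statement follows a return and is unreachable
Dead: 'y = 21'


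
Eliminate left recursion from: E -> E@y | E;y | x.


Left-recursive alternatives: E@y, E;y; non-recursive: x
Introduce E': E -> xE', E' -> @yE' | ;yE' | ε


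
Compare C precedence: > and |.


'>' is relational (level 7); '|' is bitwise OR (level 3)
Higher level binds tighter
'>' has higher precedence than '|'


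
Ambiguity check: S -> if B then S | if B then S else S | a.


dangling else: 'if B then if B then a else a' parses two ways
Ambiguous


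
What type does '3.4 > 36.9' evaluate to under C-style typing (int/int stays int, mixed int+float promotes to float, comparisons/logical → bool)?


Operand types: float > float
Rule: comparison yields bool
Result type: bool


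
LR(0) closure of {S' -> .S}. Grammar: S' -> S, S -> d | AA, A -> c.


Start: S' -> .S
For each item with dot before a nonterminal B, add B -> .γ for every B-production
Closure: [S' -> .S, S -> .d, S -> .AA, A -> .c]


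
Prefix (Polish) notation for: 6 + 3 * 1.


'*' binds tighter: tree is (+ 6 (* 3 1))
Prefix: + 6 * 3 1


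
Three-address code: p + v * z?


Break into single-operator statements:
t1 = v * z
t2 = p + t1


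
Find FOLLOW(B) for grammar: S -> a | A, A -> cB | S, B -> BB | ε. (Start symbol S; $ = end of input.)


$ ∈ FOLLOW(S). For each A -> αBβ: add FIRST(β)\{ε} to FOLLOW(B); if β nullable, add FOLLOW(A).
FOLLOW(B) = {$}


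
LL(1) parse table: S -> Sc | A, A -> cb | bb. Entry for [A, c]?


For [A, c]: 'c' ∈ FIRST(cb)
Entry: A -> cb


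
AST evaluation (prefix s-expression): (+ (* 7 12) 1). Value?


Evaluate inner: (* 7 12) = 84
Evaluate root: (+ 84 1) = 85
Result: 85


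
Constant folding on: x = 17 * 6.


17 * 6 = 102 at compile time
Optimized: x = 102


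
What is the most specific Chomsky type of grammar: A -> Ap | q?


Left-linear: every RHS is a terminal or one nonterminal followed by a terminal
Classification: Type 3 (Regular)


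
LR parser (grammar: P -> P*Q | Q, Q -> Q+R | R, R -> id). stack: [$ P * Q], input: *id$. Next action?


handle 'P*Q' on top; lookahead ∈ FOLLOW(P) = {*, $}
Action: reduce (P -> P*Q)


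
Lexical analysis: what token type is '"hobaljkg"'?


Pattern: double-quoted sequence
Type: STRING_LITERAL


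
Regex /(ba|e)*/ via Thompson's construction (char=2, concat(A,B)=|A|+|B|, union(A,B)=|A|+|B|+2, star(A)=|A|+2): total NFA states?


Syntax tree has 3 char leaf(s), 1 union(s), 1 star(s)
chars contribute 3×2 = 6; each union adds +2; each star adds +2
Total: 6 + 2 + 2 = 10 states


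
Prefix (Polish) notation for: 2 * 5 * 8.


left-to-right (same/higher precedence on left): tree is (* (* 2 5) 8)
Prefix: * * 2 5 8


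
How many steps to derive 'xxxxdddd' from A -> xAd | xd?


Derivation: A => xAd => xxAdd => xxxAddd => xxxxdddd
Steps: 4


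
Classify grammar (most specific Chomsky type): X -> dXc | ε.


Single nonterminal LHS, but d^n c^n is not regular
Classification: Type 2 (Context-Free)


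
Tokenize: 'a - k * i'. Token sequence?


Scan left to right, longest-match per lexeme
Tokens: ID(a), OP(-), ID(k), OP(*), ID(i)


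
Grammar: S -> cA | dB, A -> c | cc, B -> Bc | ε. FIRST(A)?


Per alternative of A: FIRST(c) = {c}; FIRST(cc) = {c}
FIRST(A) = {c}


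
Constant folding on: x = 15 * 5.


15 * 5 = 75 at compile time
Optimized: x = 75


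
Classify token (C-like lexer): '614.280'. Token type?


Pattern: digits with a decimal point
Type: FLOAT_LITERAL


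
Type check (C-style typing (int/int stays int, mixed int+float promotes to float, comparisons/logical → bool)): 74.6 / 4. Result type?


Operand types: float / int
Rule: mixed int/float promotes to float; int/int stays int
Result type: float


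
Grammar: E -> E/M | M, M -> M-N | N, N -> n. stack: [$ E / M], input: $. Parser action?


handle 'E/M' on top; lookahead ∈ FOLLOW(E) = {/, $}
Action: reduce (E -> E/M)


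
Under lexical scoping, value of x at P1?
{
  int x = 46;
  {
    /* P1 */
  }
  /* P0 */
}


P1's block does not declare x; resolves to the enclosing declaration at depth 0
x = 46


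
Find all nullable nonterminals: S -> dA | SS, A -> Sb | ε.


A nonterminal is nullable iff some alternative derives ε (directly, or every symbol in it is nullable)
Nullable: {A}


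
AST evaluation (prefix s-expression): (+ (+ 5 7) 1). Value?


Evaluate inner: (+ 5 7) = 12
Evaluate root: (+ 12 1) = 13
Result: 13


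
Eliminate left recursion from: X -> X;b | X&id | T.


Left-recursive alternatives: X;b, X&id; non-recursive: T
Introduce X': X -> TX', X' -> ;bX' | &idX' | ε


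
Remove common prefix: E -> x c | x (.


Common prefix: 'x'
Factored: E -> x E', E' -> c | (


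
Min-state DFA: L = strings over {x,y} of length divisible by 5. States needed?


Track length mod 5: states 0..4, accept at 0
Minimal DFA: 5 states


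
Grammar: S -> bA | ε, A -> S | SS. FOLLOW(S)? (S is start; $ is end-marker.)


$ ∈ FOLLOW(S). For each A -> αBβ: add FIRST(β)\{ε} to FOLLOW(B); if β nullable, add FOLLOW(A).
FOLLOW(S) = {$, b}


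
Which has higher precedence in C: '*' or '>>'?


'*' is multiplicative (level 10); '>>' is shift (level 8)
Higher level binds tighter
'*' has higher precedence than '>>'


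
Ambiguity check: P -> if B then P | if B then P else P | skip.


dangling else: 'if B then if B then skip else skip' parses two ways
Ambiguous


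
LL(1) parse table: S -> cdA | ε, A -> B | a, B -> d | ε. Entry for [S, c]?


For [S, c]: 'c' ∈ FIRST(cdA)
Entry: S -> cdA


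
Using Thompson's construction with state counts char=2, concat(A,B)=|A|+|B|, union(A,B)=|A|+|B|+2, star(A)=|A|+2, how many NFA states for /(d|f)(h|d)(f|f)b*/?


Syntax tree has 7 char leaf(s), 3 union(s), 1 star(s)
chars contribute 7×2 = 14; each union adds +2; each star adds +2
Total: 14 + 6 + 2 = 22 states


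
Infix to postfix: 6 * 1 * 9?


Left to right (same or higher precedence on left)
Postfix: 6 1 * 9 *


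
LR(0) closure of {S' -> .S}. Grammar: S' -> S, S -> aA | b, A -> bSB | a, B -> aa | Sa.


Start: S' -> .S
For each item with dot before a nonterminal B, add B -> .γ for every B-production
Closure: [S' -> .S, S -> .aA, S -> .b]


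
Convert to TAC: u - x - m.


Break into single-operator statements:
t1 = u - x
t2 = t1 - m


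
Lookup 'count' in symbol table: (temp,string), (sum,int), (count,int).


Lookup 'count' → type int


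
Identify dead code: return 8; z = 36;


statement follows a return and is unreachable
Dead: 'z = 36'


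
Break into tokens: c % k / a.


Scan left to right, longest-match per lexeme
Tokens: ID(c), OP(%), ID(k), OP(/), ID(a)


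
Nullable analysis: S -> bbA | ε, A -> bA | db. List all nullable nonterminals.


A nonterminal is nullable iff some alternative derives ε (directly, or every symbol in it is nullable)
Nullable: {S}


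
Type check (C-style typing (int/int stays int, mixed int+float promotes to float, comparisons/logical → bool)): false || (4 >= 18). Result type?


Operand types: bool || bool
Rule: logical operators take bool operands and yield bool
Result type: bool


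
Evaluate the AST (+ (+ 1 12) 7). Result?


Evaluate inner: (+ 1 12) = 13
Evaluate root: (+ 13 7) = 20
Result: 20


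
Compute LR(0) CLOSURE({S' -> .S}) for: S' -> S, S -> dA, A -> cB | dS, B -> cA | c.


Start: S' -> .S
For each item with dot before a nonterminal B, add B -> .γ for every B-production
Closure: [S' -> .S, S -> .dA]


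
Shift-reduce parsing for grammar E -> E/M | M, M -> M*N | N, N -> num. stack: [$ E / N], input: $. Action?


'N' (not preceded by M*) is the handle for M -> N
Action: reduce (M -> N)


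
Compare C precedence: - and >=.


'-' is additive (level 9); '>=' is relational (level 7)
Higher level binds tighter
'-' has higher precedence than '>='


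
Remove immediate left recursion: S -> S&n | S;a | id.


Left-recursive alternatives: S&n, S;a; non-recursive: id
Introduce S': S -> idS', S' -> &nS' | ;aS' | ε


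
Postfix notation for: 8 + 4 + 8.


Left to right (same or higher precedence on left)
Postfix: 8 4 + 8 +


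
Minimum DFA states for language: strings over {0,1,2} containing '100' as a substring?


KMP-style automaton: 3 progress states + 1 absorbing accept = 4
Minimal DFA: 4 states


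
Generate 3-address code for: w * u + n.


Break into single-operator statements:
t1 = w * u
t2 = t1 + n


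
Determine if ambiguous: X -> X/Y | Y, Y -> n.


precedence layered via separate nonterminal Y: deterministic
Unambiguous


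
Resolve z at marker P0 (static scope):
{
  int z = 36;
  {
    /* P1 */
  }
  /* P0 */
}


z declared in the same block as P0
z = 36


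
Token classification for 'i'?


Pattern: letter/underscore followed by alphanumerics, not a keyword
Type: IDENTIFIER


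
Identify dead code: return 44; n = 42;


statement follows a return and is unreachable
Dead: 'n = 42'


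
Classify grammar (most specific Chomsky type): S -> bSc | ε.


Single nonterminal LHS, but b^n c^n is not regular
Classification: Type 2 (Context-Free)


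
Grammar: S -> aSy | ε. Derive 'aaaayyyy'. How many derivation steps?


Derivation: S => aSy => aaSyy => aaaSyyy => aaaaSyyyy => aaaayyyy
Steps: 5


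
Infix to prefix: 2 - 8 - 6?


left-to-right (same/higher precedence on left): tree is (- (- 2 8) 6)
Prefix: - - 2 8 6


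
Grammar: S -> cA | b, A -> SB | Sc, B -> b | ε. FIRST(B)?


Per alternative of B: FIRST(b) = {b}; FIRST(ε) = {ε}
FIRST(B) = {b, ε}


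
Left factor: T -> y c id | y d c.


Common prefix: 'y'
Factored: T -> y T', T' -> c id | d c


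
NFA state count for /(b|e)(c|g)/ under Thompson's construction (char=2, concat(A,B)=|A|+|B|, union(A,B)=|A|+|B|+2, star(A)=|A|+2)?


Syntax tree has 4 char leaf(s), 2 union(s), 0 star(s)
chars contribute 4×2 = 8; each union adds +2; each star adds +2
Total: 8 + 4 + 0 = 12 states


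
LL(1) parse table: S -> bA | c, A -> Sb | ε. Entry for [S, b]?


For [S, b]: 'b' ∈ FIRST(bA)
Entry: S -> bA


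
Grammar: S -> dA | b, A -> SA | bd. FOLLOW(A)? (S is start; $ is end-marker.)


$ ∈ FOLLOW(S). For each A -> αBβ: add FIRST(β)\{ε} to FOLLOW(B); if β nullable, add FOLLOW(A).
FOLLOW(A) = {$, b, d}


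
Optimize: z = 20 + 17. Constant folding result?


20 + 17 = 37 at compile time
Optimized: z = 37


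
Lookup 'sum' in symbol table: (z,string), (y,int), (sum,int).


Lookup 'sum' → type int


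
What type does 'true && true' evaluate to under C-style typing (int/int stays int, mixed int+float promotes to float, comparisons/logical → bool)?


Operand types: bool && bool
Rule: logical operators take bool operands and yield bool
Result type: bool


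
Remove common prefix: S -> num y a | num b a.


Common prefix: 'num'
Factored: S -> num S', S' -> y a | b a


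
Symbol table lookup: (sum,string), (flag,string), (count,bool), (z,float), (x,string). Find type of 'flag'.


Lookup 'flag' → type string


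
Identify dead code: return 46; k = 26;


statement follows a return and is unreachable
Dead: 'k = 26'


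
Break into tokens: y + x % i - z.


Scan left to right, longest-match per lexeme
Tokens: ID(y), OP(+), ID(x), OP(%), ID(i), OP(-), ID(z)


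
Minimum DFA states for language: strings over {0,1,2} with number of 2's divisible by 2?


Track (count of 2) mod 2: states 0..1, accept at 0
Minimal DFA: 2 states


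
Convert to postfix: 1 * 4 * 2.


Left to right (same or higher precedence on left)
Postfix: 1 4 * 2 *


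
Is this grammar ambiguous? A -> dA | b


right-linear, alternatives start with distinct terminals 'd' vs 'b': unique leftmost derivation
Unambiguous


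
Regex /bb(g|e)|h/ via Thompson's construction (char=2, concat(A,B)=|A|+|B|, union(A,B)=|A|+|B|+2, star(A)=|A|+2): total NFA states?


Syntax tree has 5 char leaf(s), 2 union(s), 0 star(s)
chars contribute 5×2 = 10; each union adds +2; each star adds +2
Total: 10 + 4 + 0 = 14 states


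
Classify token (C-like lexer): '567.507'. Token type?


Pattern: digits with a decimal point
Type: FLOAT_LITERAL


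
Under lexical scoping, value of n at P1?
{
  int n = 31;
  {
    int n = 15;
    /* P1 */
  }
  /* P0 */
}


n declared in the same block as P1
n = 15


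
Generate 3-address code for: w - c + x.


Break into single-operator statements:
t1 = w - c
t2 = t1 + x


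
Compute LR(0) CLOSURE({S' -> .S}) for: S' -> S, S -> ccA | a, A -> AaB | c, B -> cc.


Start: S' -> .S
For each item with dot before a nonterminal B, add B -> .γ for every B-production
Closure: [S' -> .S, S -> .ccA, S -> .a]


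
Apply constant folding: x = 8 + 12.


8 + 12 = 20 at compile time
Optimized: x = 20


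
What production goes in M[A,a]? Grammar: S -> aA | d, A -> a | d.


For [A, a]: 'a' ∈ FIRST(a)
Entry: A -> a


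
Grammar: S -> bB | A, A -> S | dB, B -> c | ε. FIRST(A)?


Per alternative of A: FIRST(S) = {b, d}; FIRST(dB) = {d}
FIRST(A) = {b, d}


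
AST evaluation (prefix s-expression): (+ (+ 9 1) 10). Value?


Evaluate inner: (+ 9 1) = 10
Evaluate root: (+ 10 10) = 20
Result: 20


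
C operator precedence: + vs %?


'%' is multiplicative (level 10); '+' is additive (level 9)
Higher level binds tighter
'%' has higher precedence than '+'


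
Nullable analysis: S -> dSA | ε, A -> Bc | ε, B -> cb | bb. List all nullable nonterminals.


A nonterminal is nullable iff some alternative derives ε (directly, or every symbol in it is nullable)
Nullable: {A, S}


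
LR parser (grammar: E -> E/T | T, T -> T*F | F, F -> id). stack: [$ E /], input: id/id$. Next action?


no handle ('E/' is not any RHS); shift 'id'
Action: shift


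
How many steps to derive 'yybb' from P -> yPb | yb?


Derivation: P => yPb => yybb
Steps: 2


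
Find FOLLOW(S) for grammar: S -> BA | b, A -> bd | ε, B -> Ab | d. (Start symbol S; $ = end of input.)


$ ∈ FOLLOW(S). For each A -> αBβ: add FIRST(β)\{ε} to FOLLOW(B); if β nullable, add FOLLOW(A).
FOLLOW(S) = {$}


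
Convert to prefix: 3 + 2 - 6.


left-to-right (same/higher precedence on left): tree is (- (+ 3 2) 6)
Prefix: - + 3 2 6


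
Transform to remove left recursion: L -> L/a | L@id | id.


Left-recursive alternatives: L/a, L@id; non-recursive: id
Introduce L': L -> idL', L' -> /aL' | @idL' | ε


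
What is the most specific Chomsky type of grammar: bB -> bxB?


LHS has context (more than one symbol) and |LHS| ≤ |RHS|
Classification: Type 1 (Context-Sensitive)


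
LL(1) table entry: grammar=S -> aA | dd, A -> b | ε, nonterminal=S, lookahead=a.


For [S, a]: 'a' ∈ FIRST(aA)
Entry: S -> aA


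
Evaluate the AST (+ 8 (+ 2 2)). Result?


Evaluate inner: (+ 2 2) = 4
Evaluate root: (+ 8 4) = 12
Result: 12


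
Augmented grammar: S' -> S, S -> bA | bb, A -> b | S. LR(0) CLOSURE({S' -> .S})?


Start: S' -> .S
For each item with dot before a nonterminal B, add B -> .γ for every B-production
Closure: [S' -> .S, S -> .bA, S -> .bb]


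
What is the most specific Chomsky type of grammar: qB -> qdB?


LHS has context (more than one symbol) and |LHS| ≤ |RHS|
Classification: Type 1 (Context-Sensitive)


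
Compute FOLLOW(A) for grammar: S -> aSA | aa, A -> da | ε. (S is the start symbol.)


$ ∈ FOLLOW(S). For each A -> αBβ: add FIRST(β)\{ε} to FOLLOW(B); if β nullable, add FOLLOW(A).
FOLLOW(A) = {$, d}


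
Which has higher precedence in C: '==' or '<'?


'<' is relational (level 7); '==' is equality (level 6)
Higher level binds tighter
'<' has higher precedence than '=='


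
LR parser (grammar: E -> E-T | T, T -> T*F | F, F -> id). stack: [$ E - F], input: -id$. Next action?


'F' (not preceded by T*) is the handle for T -> F
Action: reduce (T -> F)


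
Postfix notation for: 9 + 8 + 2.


Left to right (same or higher precedence on left)
Postfix: 9 8 + 2 +


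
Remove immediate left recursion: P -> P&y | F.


Left-recursive alternatives: P&y; non-recursive: F
Introduce P': P -> FP', P' -> &yP' | ε


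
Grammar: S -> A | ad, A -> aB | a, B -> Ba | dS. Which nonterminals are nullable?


A nonterminal is nullable iff some alternative derives ε (directly, or every symbol in it is nullable)
Nullable: {}


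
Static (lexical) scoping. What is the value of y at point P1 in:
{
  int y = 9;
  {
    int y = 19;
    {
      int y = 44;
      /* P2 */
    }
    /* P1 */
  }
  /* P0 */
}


y declared in the same block as P1
y = 19


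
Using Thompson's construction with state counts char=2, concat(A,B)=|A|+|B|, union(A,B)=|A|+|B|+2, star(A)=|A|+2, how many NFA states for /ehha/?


Syntax tree has 4 char leaf(s), 0 union(s), 0 star(s)
chars contribute 4×2 = 8; each union adds +2; each star adds +2
Total: 8 + 0 + 0 = 8 states


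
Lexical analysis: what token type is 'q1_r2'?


Pattern: letter/underscore followed by alphanumerics, not a keyword
Type: IDENTIFIER


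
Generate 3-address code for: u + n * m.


Break into single-operator statements:
t1 = n * m
t2 = u + t1


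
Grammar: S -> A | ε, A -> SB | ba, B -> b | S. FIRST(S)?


Per alternative of S: FIRST(A) = {b, ε}; FIRST(ε) = {ε}
FIRST(S) = {b, ε}


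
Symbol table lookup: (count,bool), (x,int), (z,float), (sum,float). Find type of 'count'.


Lookup 'count' → type bool


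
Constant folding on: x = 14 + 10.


14 + 10 = 24 at compile time
Optimized: x = 24


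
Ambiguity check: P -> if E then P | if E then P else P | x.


dangling else: 'if E then if E then x else x' parses two ways
Ambiguous


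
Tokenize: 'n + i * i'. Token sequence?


Scan left to right, longest-match per lexeme
Tokens: ID(n), OP(+), ID(i), OP(*), ID(i)


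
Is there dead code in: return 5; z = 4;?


statement follows a return and is unreachable
Dead: 'z = 4'


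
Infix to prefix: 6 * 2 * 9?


left-to-right (same/higher precedence on left): tree is (* (* 6 2) 9)
Prefix: * * 6 2 9


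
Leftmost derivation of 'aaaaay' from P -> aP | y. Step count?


Derivation: P => aP => aaP => aaaP => aaaaP => aaaaaP => aaaaay
Steps: 6


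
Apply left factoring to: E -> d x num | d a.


Common prefix: 'd'
Factored: E -> d E', E' -> x num | a


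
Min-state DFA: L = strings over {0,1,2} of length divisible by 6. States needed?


Track length mod 6: states 0..5, accept at 0
Minimal DFA: 6 states


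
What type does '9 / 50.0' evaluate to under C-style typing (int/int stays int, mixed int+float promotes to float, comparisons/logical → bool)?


Operand types: int / float
Rule: mixed int/float promotes to float; int/int stays int
Result type: float


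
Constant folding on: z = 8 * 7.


8 * 7 = 56 at compile time
Optimized: z = 56


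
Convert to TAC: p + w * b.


Break into single-operator statements:
t1 = w * b
t2 = p + t1


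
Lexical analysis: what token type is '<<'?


Pattern: operator symbol
Type: OPERATOR


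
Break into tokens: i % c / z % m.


Scan left to right, longest-match per lexeme
Tokens: ID(i), OP(%), ID(c), OP(/), ID(z), OP(%), ID(m)


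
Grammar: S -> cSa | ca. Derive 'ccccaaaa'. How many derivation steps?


Derivation: S => cSa => ccSaa => cccSaaa => ccccaaaa
Steps: 4


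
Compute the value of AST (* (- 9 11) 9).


Evaluate inner: (- 9 11) = -2
Evaluate root: (* -2 9) = -18
Result: -18


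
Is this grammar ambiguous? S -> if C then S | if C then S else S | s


dangling else: 'if C then if C then s else s' parses two ways
Ambiguous


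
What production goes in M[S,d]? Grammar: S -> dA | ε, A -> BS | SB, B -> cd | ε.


For [S, d]: 'd' ∈ FIRST(dA)
Entry: S -> dA


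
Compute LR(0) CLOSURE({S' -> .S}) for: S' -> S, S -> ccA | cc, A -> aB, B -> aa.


Start: S' -> .S
For each item with dot before a nonterminal B, add B -> .γ for every B-production
Closure: [S' -> .S, S -> .ccA, S -> .cc]


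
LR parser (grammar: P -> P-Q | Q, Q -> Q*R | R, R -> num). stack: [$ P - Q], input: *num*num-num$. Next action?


'*' can extend Q; shift to build Q -> Q*R
Action: shift


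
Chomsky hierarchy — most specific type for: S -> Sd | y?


Left-linear: every RHS is a terminal or one nonterminal followed by a terminal
Classification: Type 3 (Regular)


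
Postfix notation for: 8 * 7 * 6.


Left to right (same or higher precedence on left)
Postfix: 8 7 * 6 *


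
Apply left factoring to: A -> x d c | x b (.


Common prefix: 'x'
Factored: A -> x A', A' -> d c | b (


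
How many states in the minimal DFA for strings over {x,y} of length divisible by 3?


Track length mod 3: states 0..2, accept at 0
Minimal DFA: 3 states


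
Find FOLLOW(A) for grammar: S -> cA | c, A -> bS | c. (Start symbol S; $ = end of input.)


$ ∈ FOLLOW(S). For each A -> αBβ: add FIRST(β)\{ε} to FOLLOW(B); if β nullable, add FOLLOW(A).
FOLLOW(A) = {$}


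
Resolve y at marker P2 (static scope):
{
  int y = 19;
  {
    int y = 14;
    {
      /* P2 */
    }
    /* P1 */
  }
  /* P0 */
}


P2's block does not declare y; resolves to the enclosing declaration at depth 1
y = 14


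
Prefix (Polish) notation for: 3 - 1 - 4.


left-to-right (same/higher precedence on left): tree is (- (- 3 1) 4)
Prefix: - - 3 1 4


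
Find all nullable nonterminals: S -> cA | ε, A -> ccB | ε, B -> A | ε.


A nonterminal is nullable iff some alternative derives ε (directly, or every symbol in it is nullable)
Nullable: {A, B, S}


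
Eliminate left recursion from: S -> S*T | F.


Left-recursive alternatives: S*T; non-recursive: F
Introduce S': S -> FS', S' -> *TS' | ε


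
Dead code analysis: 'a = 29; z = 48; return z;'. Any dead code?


a is assigned but never read
Dead: 'a = 29'


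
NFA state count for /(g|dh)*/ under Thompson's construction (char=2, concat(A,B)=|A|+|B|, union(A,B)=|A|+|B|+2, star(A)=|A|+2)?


Syntax tree has 3 char leaf(s), 1 union(s), 1 star(s)
chars contribute 3×2 = 6; each union adds +2; each star adds +2
Total: 6 + 2 + 2 = 10 states


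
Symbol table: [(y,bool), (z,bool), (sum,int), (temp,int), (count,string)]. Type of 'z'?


Lookup 'z' → type bool


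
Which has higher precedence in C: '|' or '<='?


'<=' is relational (level 7); '|' is bitwise OR (level 3)
Higher level binds tighter
'<=' has higher precedence than '|'


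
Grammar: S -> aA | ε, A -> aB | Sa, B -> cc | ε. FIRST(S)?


Per alternative of S: FIRST(aA) = {a}; FIRST(ε) = {ε}
FIRST(S) = {a, ε}


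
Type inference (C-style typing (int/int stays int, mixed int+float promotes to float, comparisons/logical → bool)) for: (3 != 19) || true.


Operand types: bool || bool
Rule: logical operators take bool operands and yield bool
Result type: bool


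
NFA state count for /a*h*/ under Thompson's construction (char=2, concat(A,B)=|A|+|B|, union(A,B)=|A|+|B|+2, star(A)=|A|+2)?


Syntax tree has 2 char leaf(s), 0 union(s), 2 star(s)
chars contribute 2×2 = 4; each union adds +2; each star adds +2
Total: 4 + 0 + 4 = 8 states


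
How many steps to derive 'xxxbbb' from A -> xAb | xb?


Derivation: A => xAb => xxAbb => xxxbbb
Steps: 3


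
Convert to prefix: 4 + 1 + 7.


left-to-right (same/higher precedence on left): tree is (+ (+ 4 1) 7)
Prefix: + + 4 1 7


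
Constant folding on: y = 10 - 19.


10 - 19 = -9 at compile time
Optimized: y = -9


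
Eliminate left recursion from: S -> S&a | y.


Left-recursive alternatives: S&a; non-recursive: y
Introduce S': S -> yS', S' -> &aS' | ε


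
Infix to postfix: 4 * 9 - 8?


Left to right (same or higher precedence on left)
Postfix: 4 9 * 8 -


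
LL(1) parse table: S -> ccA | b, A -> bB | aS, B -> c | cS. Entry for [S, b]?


For [S, b]: 'b' ∈ FIRST(b)
Entry: S -> b


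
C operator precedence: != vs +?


'+' is additive (level 9); '!=' is equality (level 6)
Higher level binds tighter
'+' has higher precedence than '!='


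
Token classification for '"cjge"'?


Pattern: double-quoted sequence
Type: STRING_LITERAL


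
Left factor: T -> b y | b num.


Common prefix: 'b'
Factored: T -> b T', T' -> y | num


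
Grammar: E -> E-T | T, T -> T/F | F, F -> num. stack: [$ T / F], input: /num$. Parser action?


handle 'T/F' on top
Action: reduce (T -> T/F)


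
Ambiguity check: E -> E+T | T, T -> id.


precedence layered via separate nonterminal T: deterministic
Unambiguous


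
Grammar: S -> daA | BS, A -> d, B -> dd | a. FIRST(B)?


Per alternative of B: FIRST(dd) = {d}; FIRST(a) = {a}
FIRST(B) = {a, d}


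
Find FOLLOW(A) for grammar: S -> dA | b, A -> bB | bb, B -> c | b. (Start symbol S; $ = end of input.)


$ ∈ FOLLOW(S). For each A -> αBβ: add FIRST(β)\{ε} to FOLLOW(B); if β nullable, add FOLLOW(A).
FOLLOW(A) = {$}


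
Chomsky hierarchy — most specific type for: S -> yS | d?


Right-linear: every RHS is a terminal or a terminal followed by one nonterminal
Classification: Type 3 (Regular)


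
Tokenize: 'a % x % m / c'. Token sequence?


Scan left to right, longest-match per lexeme
Tokens: ID(a), OP(%), ID(x), OP(%), ID(m), OP(/), ID(c)


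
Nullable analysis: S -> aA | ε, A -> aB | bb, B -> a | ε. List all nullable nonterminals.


A nonterminal is nullable iff some alternative derives ε (directly, or every symbol in it is nullable)
Nullable: {B, S}


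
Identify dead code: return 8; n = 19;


statement follows a return and is unreachable
Dead: 'n = 19'


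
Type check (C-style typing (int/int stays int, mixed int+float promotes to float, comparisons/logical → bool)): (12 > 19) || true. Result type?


Operand types: bool || bool
Rule: logical operators take bool operands and yield bool
Result type: bool


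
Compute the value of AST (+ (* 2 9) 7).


Evaluate inner: (* 2 9) = 18
Evaluate root: (+ 18 7) = 25
Result: 25


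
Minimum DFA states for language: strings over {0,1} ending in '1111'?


Track the longest suffix of input matching a prefix of '1111': 5 classes (prefixes of length 0..4)
Minimal DFA: 5 states


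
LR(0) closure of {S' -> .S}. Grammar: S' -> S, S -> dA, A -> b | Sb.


Start: S' -> .S
For each item with dot before a nonterminal B, add B -> .γ for every B-production
Closure: [S' -> .S, S -> .dA]


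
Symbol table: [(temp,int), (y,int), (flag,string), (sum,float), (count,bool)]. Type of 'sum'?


Lookup 'sum' → type float


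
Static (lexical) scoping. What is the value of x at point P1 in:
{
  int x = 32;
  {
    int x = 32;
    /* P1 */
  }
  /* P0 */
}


x declared in the same block as P1
x = 32


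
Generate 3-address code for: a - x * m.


Break into single-operator statements:
t1 = x * m
t2 = a - t1


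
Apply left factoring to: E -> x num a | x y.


Common prefix: 'x'
Factored: E -> x E', E' -> num a | y


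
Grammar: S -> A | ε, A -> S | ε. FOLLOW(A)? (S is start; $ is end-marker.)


$ ∈ FOLLOW(S). For each A -> αBβ: add FIRST(β)\{ε} to FOLLOW(B); if β nullable, add FOLLOW(A).
FOLLOW(A) = {$}


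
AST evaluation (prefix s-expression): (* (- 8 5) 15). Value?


Evaluate inner: (- 8 5) = 3
Evaluate root: (* 3 15) = 45
Result: 45


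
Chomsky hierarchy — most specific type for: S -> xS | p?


Right-linear: every RHS is a terminal or a terminal followed by one nonterminal
Classification: Type 3 (Regular)


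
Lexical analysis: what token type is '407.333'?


Pattern: digits with a decimal point
Type: FLOAT_LITERAL


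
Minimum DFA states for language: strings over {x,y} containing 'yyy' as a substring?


KMP-style automaton: 3 progress states + 1 absorbing accept = 4
Minimal DFA: 4 states


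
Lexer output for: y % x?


Scan left to right, longest-match per lexeme
Tokens: ID(y), OP(%), ID(x)


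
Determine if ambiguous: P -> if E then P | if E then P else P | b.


dangling else: 'if E then if E then b else b' parses two ways
Ambiguous


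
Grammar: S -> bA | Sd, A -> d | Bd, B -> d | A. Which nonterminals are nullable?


A nonterminal is nullable iff some alternative derives ε (directly, or every symbol in it is nullable)
Nullable: {}


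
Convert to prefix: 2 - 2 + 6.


left-to-right (same/higher precedence on left): tree is (+ (- 2 2) 6)
Prefix: + - 2 2 6


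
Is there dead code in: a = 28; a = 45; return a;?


first assignment to a is overwritten before any read
Dead: 'a = 28'


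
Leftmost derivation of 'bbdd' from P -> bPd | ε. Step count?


Derivation: P => bPd => bbPdd => bbdd
Steps: 3


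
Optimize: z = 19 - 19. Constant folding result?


19 - 19 = 0 at compile time
Optimized: z = 0


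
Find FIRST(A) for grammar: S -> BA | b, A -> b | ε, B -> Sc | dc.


Per alternative of A: FIRST(b) = {b}; FIRST(ε) = {ε}
FIRST(A) = {b, ε}


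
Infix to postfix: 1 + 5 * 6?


* has higher precedence, evaluate 5*6 first
Postfix: 1 5 6 * +


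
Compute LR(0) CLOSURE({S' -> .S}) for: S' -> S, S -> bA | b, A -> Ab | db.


Start: S' -> .S
For each item with dot before a nonterminal B, add B -> .γ for every B-production
Closure: [S' -> .S, S -> .bA, S -> .b]


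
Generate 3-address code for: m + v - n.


Break into single-operator statements:
t1 = m + v
t2 = t1 - n


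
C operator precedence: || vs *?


'*' is multiplicative (level 10); '||' is logical OR (level 1)
Higher level binds tighter
'*' has higher precedence than '||'


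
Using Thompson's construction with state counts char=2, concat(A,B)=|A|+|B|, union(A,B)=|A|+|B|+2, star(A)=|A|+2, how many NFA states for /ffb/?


Syntax tree has 3 char leaf(s), 0 union(s), 0 star(s)
chars contribute 3×2 = 6; each union adds +2; each star adds +2
Total: 6 + 0 + 0 = 6 states


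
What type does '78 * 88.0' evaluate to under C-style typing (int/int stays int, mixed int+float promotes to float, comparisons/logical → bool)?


Operand types: int * float
Rule: mixed int/float promotes to float; int/int stays int
Result type: float


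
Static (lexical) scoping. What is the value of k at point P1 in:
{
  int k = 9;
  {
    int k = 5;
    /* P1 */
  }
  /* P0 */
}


k declared in the same block as P1
k = 5


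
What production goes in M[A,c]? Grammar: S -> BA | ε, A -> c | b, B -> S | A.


For [A, c]: 'c' ∈ FIRST(c)
Entry: A -> c


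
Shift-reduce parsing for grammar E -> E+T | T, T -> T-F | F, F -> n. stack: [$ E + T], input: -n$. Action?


'-' can extend T; shift to build T -> T-F
Action: shift


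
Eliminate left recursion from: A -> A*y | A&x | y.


Left-recursive alternatives: A*y, A&x; non-recursive: y
Introduce A': A -> yA', A' -> *yA' | &xA' | ε


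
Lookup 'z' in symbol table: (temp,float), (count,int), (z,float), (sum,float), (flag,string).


Lookup 'z' → type float


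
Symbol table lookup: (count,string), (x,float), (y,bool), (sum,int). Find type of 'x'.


Lookup 'x' → type float


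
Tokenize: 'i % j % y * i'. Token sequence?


Scan left to right, longest-match per lexeme
Tokens: ID(i), OP(%), ID(j), OP(%), ID(y), OP(*), ID(i)


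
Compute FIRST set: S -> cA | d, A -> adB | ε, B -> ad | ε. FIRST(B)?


Per alternative of B: FIRST(ad) = {a}; FIRST(ε) = {ε}
FIRST(B) = {a, ε}


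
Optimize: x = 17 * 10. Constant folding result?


17 * 10 = 170 at compile time
Optimized: x = 170


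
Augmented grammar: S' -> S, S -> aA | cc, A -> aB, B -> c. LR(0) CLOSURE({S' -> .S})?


Start: S' -> .S
For each item with dot before a nonterminal B, add B -> .γ for every B-production
Closure: [S' -> .S, S -> .aA, S -> .cc]


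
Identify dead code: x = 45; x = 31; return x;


first assignment to x is overwritten before any read
Dead: 'x = 45'


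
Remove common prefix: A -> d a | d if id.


Common prefix: 'd'
Factored: A -> d A', A' -> a | if id


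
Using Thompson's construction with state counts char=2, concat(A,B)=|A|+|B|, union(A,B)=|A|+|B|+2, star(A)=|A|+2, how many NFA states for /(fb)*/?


Syntax tree has 2 char leaf(s), 0 union(s), 1 star(s)
chars contribute 2×2 = 4; each union adds +2; each star adds +2
Total: 4 + 0 + 2 = 6 states


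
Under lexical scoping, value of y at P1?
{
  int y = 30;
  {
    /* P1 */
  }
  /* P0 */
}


P1's block does not declare y; resolves to the enclosing declaration at depth 0
y = 30


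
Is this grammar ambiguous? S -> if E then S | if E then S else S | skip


dangling else: 'if E then if E then skip else skip' parses two ways
Ambiguous


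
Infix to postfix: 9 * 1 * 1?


Left to right (same or higher precedence on left)
Postfix: 9 1 * 1 *


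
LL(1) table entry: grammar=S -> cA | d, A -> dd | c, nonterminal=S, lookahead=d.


For [S, d]: 'd' ∈ FIRST(d)
Entry: S -> d


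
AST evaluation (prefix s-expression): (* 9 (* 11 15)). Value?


Evaluate inner: (* 11 15) = 165
Evaluate root: (* 9 165) = 1485
Result: 1485


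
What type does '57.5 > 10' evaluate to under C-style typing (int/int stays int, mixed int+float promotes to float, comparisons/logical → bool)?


Operand types: float > int
Rule: comparison yields bool
Result type: bool


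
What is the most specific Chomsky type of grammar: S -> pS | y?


Right-linear: every RHS is a terminal or a terminal followed by one nonterminal
Classification: Type 3 (Regular)


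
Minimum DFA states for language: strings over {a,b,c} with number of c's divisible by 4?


Track (count of c) mod 4: states 0..3, accept at 0
Minimal DFA: 4 states


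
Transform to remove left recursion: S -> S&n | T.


Left-recursive alternatives: S&n; non-recursive: T
Introduce S': S -> TS', S' -> &nS' | ε


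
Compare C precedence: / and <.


'/' is multiplicative (level 10); '<' is relational (level 7)
Higher level binds tighter
'/' has higher precedence than '<'


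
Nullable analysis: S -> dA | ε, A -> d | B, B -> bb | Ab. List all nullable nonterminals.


A nonterminal is nullable iff some alternative derives ε (directly, or every symbol in it is nullable)
Nullable: {S}


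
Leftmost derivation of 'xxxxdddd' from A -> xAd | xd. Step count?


Derivation: A => xAd => xxAdd => xxxAddd => xxxxdddd
Steps: 4


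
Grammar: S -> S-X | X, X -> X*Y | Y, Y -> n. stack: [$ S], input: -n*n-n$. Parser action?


shift '-' to continue S -> S-X
Action: shift


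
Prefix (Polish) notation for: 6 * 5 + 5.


left-to-right (same/higher precedence on left): tree is (+ (* 6 5) 5)
Prefix: + * 6 5 5


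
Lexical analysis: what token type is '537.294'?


Pattern: digits with a decimal point
Type: FLOAT_LITERAL


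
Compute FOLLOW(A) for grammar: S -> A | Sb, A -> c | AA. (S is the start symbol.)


$ ∈ FOLLOW(S). For each A -> αBβ: add FIRST(β)\{ε} to FOLLOW(B); if β nullable, add FOLLOW(A).
FOLLOW(A) = {$, b, c}


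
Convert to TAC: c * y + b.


Break into single-operator statements:
t1 = c * y
t2 = t1 + b


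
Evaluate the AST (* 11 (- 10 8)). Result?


Evaluate inner: (- 10 8) = 2
Evaluate root: (* 11 2) = 22
Result: 22


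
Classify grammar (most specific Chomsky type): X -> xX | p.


Right-linear: every RHS is a terminal or a terminal followed by one nonterminal
Classification: Type 3 (Regular)


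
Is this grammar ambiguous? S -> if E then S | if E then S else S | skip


dangling else: 'if E then if E then skip else skip' parses two ways
Ambiguous
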